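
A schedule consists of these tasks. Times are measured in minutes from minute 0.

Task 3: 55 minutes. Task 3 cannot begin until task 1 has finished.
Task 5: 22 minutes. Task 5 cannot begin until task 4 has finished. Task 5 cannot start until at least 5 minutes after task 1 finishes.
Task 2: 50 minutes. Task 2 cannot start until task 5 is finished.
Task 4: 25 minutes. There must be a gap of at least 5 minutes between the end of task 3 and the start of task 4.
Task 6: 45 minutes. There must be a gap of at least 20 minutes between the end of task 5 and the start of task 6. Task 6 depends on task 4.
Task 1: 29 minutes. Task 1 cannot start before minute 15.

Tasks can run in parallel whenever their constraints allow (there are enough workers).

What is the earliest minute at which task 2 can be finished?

201

After its own release at minute 15, task 1 can start at minute 15 and finishes at minute 44.
Task 3 cannot begin until task 1 (finishes minute 44). It runs from minute 44 to 44 + 55 = minute 99.
Task 4 waits on task 3 (finishes minute 99, plus 5-minute gap → minute 104), so it starts at minute 104 and finishes at 104 + 25 = minute 129.
Task 5 needs all of task 4 (finishes minute 129); task 1 (finishes minute 44, plus 5-minute gap → minute 49). That puts its earliest start at minute 129; it finishes at 129 + 22 = minute 151.
Task 2 waits on task 5 (finishes minute 151), so it starts at minute 151 and finishes at 151 + 50 = minute 201.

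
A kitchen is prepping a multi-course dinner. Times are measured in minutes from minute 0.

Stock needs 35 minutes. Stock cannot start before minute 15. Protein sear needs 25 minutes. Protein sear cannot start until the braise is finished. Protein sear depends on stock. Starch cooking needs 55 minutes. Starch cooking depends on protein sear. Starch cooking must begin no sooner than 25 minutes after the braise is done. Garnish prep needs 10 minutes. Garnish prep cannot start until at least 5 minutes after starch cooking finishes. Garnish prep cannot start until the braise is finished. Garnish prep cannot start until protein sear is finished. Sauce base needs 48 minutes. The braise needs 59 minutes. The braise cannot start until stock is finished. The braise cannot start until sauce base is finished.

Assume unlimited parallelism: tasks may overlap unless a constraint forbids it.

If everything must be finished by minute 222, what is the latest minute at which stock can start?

33

Garnish prep has no dependents, so it just needs to finish by minute 222. Starting by 222 − 10 = minute 212 achieves that.
Starch cooking must finish before garnish prep (must start by minute 212, minus 5-minute gap → minute 207). With a 55-minute duration, starch cooking must start by 207 − 55 = minute 152.
Protein sear must finish in time for starch cooking (must start by minute 152); garnish prep (must start by minute 212). The tightest is minute 152, so protein sear must start by 152 − 25 = minute 127.
For the braise: protein sear (must start by minute 127); starch cooking (must start by minute 152, minus 25-minute gap → minute 127); garnish prep (must start by minute 212). The most restrictive is minute 127; with a 59-minute duration, the braise must start by minute 68.
Stock has several dependents: the braise (must start by minute 68); protein sear (must start by minute 127). The earliest of those limits is minute 68, so stock must start by 68 − 35 = minute 33.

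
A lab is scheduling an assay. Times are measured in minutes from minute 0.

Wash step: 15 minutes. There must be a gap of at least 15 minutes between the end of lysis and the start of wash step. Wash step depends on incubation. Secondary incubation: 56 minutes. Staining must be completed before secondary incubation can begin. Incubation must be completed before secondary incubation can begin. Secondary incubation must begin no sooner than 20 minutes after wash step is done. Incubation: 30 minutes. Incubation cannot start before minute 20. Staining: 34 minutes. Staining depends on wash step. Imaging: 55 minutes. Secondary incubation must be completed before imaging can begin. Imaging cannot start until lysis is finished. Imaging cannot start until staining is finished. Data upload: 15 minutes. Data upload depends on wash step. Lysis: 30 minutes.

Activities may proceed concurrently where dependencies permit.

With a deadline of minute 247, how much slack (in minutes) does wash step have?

After its own release at minute 20, incubation can start at minute 20 and finishes at minute 50.
Nothing blocks lysis, so it runs from minute 0 to minute 30.
Wash step cannot start until lysis (finishes minute 30, plus 15-minute gap → minute 45); incubation (finishes minute 50). The controlling bound is minute 50, so wash step finishes at 50 + 15 = minute 65.

Working backward from the deadline:
To finish by minute 247, imaging (duration 55) must start no later than minute 192.
Since imaging (must start by minute 192) depends on it, secondary incubation must finish by minute 192. Backing off its 56-minute duration gives a latest start of minute 136.
Staining must finish in time for secondary incubation (must start by minute 136); imaging (must start by minute 192). The tightest is minute 136, so staining must start by 136 − 34 = minute 102.
Nothing follows data upload; the deadline of minute 247 is its only limit. It must start by 247 − 15 = minute 232.
For wash step: staining (must start by minute 102); secondary incubation (must start by minute 136, minus 20-minute gap → minute 116); data upload (must start by minute 232). The most restrictive is minute 102; with a 15-minute duration, wash step must start by minute 87.
So wash step can start as early as minute 50 and as late as minute 87, giving 87 − 50 = 37 minutes of slack.

37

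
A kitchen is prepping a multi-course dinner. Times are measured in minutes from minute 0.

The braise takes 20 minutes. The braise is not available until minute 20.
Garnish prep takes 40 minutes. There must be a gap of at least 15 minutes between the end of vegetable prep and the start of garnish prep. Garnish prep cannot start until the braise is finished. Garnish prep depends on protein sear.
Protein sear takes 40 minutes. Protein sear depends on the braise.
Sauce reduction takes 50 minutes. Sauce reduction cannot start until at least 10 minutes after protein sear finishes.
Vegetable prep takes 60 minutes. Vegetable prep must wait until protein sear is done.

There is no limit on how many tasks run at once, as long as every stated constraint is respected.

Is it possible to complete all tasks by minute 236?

The braise waits on its own release at minute 20, so it starts at minute 20 and finishes at 20 + 20 = minute 40.
Protein sear waits on the braise (finishes minute 40), so it starts at minute 40 and finishes at 40 + 40 = minute 80.
After protein sear (finishes minute 80, plus 10-minute gap → minute 90), sauce reduction can start at minute 90 and finishes at minute 140.
After protein sear (finishes minute 80), vegetable prep can start at minute 80 and finishes at minute 140.
Garnish prep needs all of vegetable prep (finishes minute 140, plus 15-minute gap → minute 155); the braise (finishes minute 40); protein sear (finishes minute 80). That puts its earliest start at minute 155; it finishes at 155 + 40 = minute 195.
Every task is finished by minute 195, which is no later than the deadline of 236, so the schedule is feasible.

Yes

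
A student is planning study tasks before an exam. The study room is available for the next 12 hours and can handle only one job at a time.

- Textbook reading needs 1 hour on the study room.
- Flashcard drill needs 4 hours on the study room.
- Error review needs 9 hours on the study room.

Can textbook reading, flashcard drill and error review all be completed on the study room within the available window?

Running back to back, the jobs need 1 + 4 + 9 = 14 hours on the study room.
Since 14 > 12, they cannot all fit.

No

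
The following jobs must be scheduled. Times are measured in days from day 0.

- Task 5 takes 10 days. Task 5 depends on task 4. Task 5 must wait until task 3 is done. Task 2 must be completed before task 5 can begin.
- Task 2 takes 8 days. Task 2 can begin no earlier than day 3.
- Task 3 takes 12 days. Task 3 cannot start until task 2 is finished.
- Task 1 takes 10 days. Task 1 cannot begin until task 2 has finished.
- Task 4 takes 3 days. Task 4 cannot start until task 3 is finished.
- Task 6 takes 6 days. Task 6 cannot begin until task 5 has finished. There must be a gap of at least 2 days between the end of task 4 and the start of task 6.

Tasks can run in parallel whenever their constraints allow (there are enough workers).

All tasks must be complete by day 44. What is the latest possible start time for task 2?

5

Task 1 must finish by day 44; it takes 10 days, so it must start by 44 − 10 = day 34.
Task 6 has no dependents, so it just needs to finish by day 44. Starting by 44 − 6 = day 38 achieves that.
Since task 6 (must start by day 38) depends on it, task 5 must finish by day 38. Backing off its 10-day duration gives a latest start of day 28.
For task 4: task 5 (must start by day 28); task 6 (must start by day 38, minus 2-day gap → day 36). The most restrictive is day 28; with a 3-day duration, task 4 must start by day 25.
Task 3 feeds task 4 (must start by day 25); task 5 (must start by day 28). Taking the minimum, task 3 must finish by day 25 and start by 25 − 12 = day 13.
Task 2 must finish in time for task 1 (must start by day 34); task 3 (must start by day 13); task 5 (must start by day 28). The tightest is day 13, so task 2 must start by 13 − 8 = day 5.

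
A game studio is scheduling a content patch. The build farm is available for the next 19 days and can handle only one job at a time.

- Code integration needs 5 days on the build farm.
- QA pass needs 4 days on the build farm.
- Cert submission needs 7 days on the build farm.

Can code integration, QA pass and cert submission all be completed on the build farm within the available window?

Running back to back, the jobs need 5 + 4 + 7 = 16 days on the build farm.
Since 16 ≤ 19, they fit within the window.

Yes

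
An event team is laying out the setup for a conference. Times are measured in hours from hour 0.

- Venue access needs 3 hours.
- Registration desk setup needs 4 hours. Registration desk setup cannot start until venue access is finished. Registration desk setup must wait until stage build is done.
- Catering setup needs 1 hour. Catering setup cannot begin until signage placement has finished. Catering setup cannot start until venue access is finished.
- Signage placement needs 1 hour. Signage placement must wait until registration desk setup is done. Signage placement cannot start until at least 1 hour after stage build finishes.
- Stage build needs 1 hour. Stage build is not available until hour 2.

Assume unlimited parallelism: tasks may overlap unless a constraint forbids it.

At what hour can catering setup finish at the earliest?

After its own release at hour 2, stage build can start at hour 2 and finishes at hour 3.
Venue access has no prerequisites, so it starts at hour 0 and finishes at hour 3.
Registration desk setup needs all of venue access (finishes hour 3); stage build (finishes hour 3). That puts its earliest start at hour 3; it finishes at 3 + 4 = hour 7.
For signage placement: registration desk setup (finishes hour 7); stage build (finishes hour 3, plus 1-hour gap → hour 4). Taking the maximum gives a start of hour 7, and it finishes at 7 + 1 = hour 8.
Catering setup has to wait for signage placement (finishes hour 8); venue access (finishes hour 3). The latest of these is hour 8, so catering setup runs hour 8 to 8 + 1 = hour 9.

9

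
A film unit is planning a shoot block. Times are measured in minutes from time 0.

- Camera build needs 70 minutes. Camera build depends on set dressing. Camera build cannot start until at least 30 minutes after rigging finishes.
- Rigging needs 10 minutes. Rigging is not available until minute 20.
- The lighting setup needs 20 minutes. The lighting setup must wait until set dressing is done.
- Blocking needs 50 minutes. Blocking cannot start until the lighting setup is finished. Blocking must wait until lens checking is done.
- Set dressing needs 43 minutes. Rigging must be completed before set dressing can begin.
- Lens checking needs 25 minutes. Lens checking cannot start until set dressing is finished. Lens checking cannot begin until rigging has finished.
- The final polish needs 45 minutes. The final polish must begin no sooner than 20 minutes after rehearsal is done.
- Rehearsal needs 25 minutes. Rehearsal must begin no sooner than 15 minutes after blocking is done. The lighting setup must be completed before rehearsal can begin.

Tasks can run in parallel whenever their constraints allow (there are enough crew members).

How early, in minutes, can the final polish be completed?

253

After its own release at minute 20, rigging can start at minute 20 and finishes at minute 30.
After rigging (finishes minute 30), set dressing can start at minute 30 and finishes at minute 73.
Lens checking has to wait for set dressing (finishes minute 73); rigging (finishes minute 30). The latest of these is minute 73, so lens checking runs minute 73 to 73 + 25 = minute 98.
The lighting setup cannot begin until set dressing (finishes minute 73). It runs from minute 73 to 73 + 20 = minute 93.
Blocking needs all of the lighting setup (finishes minute 93); lens checking (finishes minute 98). That puts its earliest start at minute 98; it finishes at 98 + 50 = minute 148.
Rehearsal needs all of blocking (finishes minute 148, plus 15-minute gap → minute 163); the lighting setup (finishes minute 93). That puts its earliest start at minute 163; it finishes at 163 + 25 = minute 188.
The final polish cannot begin until rehearsal (finishes minute 188, plus 20-minute gap → minute 208). It runs from minute 208 to 208 + 45 = minute 253.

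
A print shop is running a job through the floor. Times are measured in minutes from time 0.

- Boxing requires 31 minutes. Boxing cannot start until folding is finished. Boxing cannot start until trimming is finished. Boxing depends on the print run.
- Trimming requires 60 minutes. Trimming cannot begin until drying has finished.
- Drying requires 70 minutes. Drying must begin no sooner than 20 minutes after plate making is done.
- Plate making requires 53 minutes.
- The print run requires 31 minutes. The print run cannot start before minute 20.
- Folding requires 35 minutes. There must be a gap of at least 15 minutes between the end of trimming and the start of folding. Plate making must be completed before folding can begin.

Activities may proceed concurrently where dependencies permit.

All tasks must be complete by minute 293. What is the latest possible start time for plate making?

Nothing follows boxing; the deadline of minute 293 is its only limit. It must start by 293 − 31 = minute 262.
Since boxing (must start by minute 262) depends on it, folding must finish by minute 262. Backing off its 35-minute duration gives a latest start of minute 227.
For trimming: folding (must start by minute 227, minus 15-minute gap → minute 212); boxing (must start by minute 262). The most restrictive is minute 212; with a 60-minute duration, trimming must start by minute 152.
Drying has to be done before trimming (must start by minute 152). That means finishing by minute 152, i.e. starting by 152 − 70 = minute 82.
Plate making has several dependents: drying (must start by minute 82, minus 20-minute gap → minute 62); folding (must start by minute 227). The earliest of those limits is minute 62, so plate making must start by 62 − 53 = minute 9.

9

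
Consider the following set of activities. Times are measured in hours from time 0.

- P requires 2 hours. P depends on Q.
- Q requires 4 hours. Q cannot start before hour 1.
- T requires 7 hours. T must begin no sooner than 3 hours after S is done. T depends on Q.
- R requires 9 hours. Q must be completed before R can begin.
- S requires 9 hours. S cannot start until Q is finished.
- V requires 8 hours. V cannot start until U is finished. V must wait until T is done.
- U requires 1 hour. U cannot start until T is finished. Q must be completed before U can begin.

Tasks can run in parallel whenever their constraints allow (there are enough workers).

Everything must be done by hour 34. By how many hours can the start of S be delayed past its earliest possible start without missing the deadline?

Q cannot begin until its own release at hour 1. It runs from hour 1 to 1 + 4 = hour 5.
After Q (finishes hour 5), S can start at hour 5 and finishes at hour 14.

Working backward from the deadline:
To finish by hour 34, V (duration 8) must start no later than hour 26.
Since V (must start by hour 26) depends on it, U must finish by hour 26. Backing off its 1-hour duration gives a latest start of hour 25.
For T: U (must start by hour 25); V (must start by hour 26). The most restrictive is hour 25; with a 7-hour duration, T must start by hour 18.
S feeds into T (must start by hour 18, minus 3-hour gap → hour 15); so S must finish by hour 15 and therefore start by hour 6.
So S can start as early as hour 5 and as late as hour 6, giving 6 − 5 = 1 hour of slack.

1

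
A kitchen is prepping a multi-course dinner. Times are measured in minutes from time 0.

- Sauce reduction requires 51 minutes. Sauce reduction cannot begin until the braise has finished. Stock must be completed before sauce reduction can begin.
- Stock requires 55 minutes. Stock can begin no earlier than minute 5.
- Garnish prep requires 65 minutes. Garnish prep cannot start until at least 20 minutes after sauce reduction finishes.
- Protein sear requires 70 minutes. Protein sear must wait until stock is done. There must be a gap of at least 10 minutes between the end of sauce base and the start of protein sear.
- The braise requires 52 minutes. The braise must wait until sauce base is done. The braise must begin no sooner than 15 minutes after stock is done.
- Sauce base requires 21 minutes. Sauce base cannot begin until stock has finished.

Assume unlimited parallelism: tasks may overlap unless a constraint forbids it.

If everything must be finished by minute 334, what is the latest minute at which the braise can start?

Nothing follows garnish prep; the deadline of minute 334 is its only limit. It must start by 334 − 65 = minute 269.
Sauce reduction has to be done before garnish prep (must start by minute 269, minus 20-minute gap → minute 249). That means finishing by minute 249, i.e. starting by 249 − 51 = minute 198.
The braise must finish before sauce reduction (must start by minute 198). With a 52-minute duration, the braise must start by 198 − 52 = minute 146.

146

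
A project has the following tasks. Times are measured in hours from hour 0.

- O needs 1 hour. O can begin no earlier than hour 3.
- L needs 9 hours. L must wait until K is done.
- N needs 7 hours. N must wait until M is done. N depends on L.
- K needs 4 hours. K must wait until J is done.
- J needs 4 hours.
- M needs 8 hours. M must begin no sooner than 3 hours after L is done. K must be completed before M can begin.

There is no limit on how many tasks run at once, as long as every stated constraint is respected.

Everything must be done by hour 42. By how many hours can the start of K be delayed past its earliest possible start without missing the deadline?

J can start immediately at hour 0; it finishes at hour 4.
K waits on J (finishes hour 4), so it starts at hour 4 and finishes at 4 + 4 = hour 8.

Working backward from the deadline:
N has no dependents, so it just needs to finish by hour 42. Starting by 42 − 7 = hour 35 achieves that.
M must finish before N (must start by hour 35). With an 8-hour duration, M must start by 35 − 8 = hour 27.
For L: M (must start by hour 27, minus 3-hour gap → hour 24); N (must start by hour 35). The most restrictive is hour 24; with a 9-hour duration, L must start by hour 15.
K feeds L (must start by hour 15); M (must start by hour 27). Taking the minimum, K must finish by hour 15 and start by 15 − 4 = hour 11.
So K can start as early as hour 4 and as late as hour 11, giving 11 − 4 = 7 hours of slack.

7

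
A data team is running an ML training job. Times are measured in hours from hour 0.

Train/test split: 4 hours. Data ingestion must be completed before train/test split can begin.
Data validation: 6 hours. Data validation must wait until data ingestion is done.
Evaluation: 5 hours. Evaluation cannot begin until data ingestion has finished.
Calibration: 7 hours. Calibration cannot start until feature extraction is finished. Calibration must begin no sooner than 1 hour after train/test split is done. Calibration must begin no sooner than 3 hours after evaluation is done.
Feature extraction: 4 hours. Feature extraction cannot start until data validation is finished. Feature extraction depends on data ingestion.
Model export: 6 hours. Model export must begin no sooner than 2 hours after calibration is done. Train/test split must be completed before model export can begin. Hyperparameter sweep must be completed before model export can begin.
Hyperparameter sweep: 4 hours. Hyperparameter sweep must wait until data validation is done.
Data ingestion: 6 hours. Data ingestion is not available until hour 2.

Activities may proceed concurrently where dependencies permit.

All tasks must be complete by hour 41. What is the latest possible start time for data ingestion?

Model export must finish by hour 41; it takes 6 hours, so it must start by 41 − 6 = hour 35.
Calibration feeds into model export (must start by hour 35, minus 2-hour gap → hour 33); so calibration must finish by hour 33 and therefore start by hour 26.
Feature extraction feeds into calibration (must start by hour 26); so feature extraction must finish by hour 26 and therefore start by hour 22.
Hyperparameter sweep feeds into model export (must start by hour 35); so hyperparameter sweep must finish by hour 35 and therefore start by hour 31.
For data validation: feature extraction (must start by hour 22); hyperparameter sweep (must start by hour 31). The most restrictive is hour 22; with a 6-hour duration, data validation must start by hour 16.
Train/test split feeds calibration (must start by hour 26, minus 1-hour gap → hour 25); model export (must start by hour 35). Taking the minimum, train/test split must finish by hour 25 and start by 25 − 4 = hour 21.
Since calibration (must start by hour 26, minus 3-hour gap → hour 23) depends on it, evaluation must finish by hour 23. Backing off its 5-hour duration gives a latest start of hour 18.
Data ingestion must finish in time for data validation (must start by hour 16); feature extraction (must start by hour 22); train/test split (must start by hour 21); evaluation (must start by hour 18). The tightest is hour 16, so data ingestion must start by 16 − 6 = hour 10.

10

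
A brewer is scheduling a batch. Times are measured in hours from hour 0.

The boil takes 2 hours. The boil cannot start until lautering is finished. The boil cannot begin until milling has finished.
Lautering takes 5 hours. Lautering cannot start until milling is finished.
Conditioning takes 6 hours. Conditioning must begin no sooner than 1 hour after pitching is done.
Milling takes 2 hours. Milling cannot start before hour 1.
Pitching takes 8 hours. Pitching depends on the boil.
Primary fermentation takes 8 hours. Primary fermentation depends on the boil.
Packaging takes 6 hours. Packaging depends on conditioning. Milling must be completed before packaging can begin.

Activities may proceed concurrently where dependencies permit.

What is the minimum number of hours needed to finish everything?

31

After its own release at hour 1, milling can start at hour 1 and finishes at hour 3.
After milling (finishes hour 3), lautering can start at hour 3 and finishes at hour 8.
The boil needs all of lautering (finishes hour 8); milling (finishes hour 3). That puts its earliest start at hour 8; it finishes at 8 + 2 = hour 10.
Primary fermentation waits on the boil (finishes hour 10), so it starts at hour 10 and finishes at 10 + 8 = hour 18.
Pitching cannot begin until the boil (finishes hour 10). It runs from hour 10 to 10 + 8 = hour 18.
Conditioning cannot begin until pitching (finishes hour 18, plus 1-hour gap → hour 19). It runs from hour 19 to 19 + 6 = hour 25.
Packaging has to wait for conditioning (finishes hour 25); milling (finishes hour 3). The latest of these is hour 25, so packaging runs hour 25 to 25 + 6 = hour 31.
All tasks are finished once the last one completes. Finish times: Milling at 3, Lautering at 8, The boil at 10, Pitching at 18, Primary fermentation at 18, Conditioning at 25, Packaging at 31. The latest is hour 31.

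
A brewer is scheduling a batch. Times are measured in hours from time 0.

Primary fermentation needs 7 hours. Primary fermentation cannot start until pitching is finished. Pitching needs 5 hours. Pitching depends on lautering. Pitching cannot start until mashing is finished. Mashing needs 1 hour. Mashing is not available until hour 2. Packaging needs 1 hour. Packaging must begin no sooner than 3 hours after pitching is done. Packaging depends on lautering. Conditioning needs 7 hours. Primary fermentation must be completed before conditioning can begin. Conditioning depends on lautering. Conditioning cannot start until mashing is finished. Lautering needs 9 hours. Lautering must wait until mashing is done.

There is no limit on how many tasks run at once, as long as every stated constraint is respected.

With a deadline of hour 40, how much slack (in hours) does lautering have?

9

After its own release at hour 2, mashing can start at hour 2 and finishes at hour 3.
Lautering cannot begin until mashing (finishes hour 3). It runs from hour 3 to 3 + 9 = hour 12.

Working backward from the deadline:
To finish by hour 40, conditioning (duration 7) must start no later than hour 33.
Primary fermentation must finish before conditioning (must start by hour 33). With a 7-hour duration, primary fermentation must start by 33 − 7 = hour 26.
To finish by hour 40, packaging (duration 1) must start no later than hour 39.
For pitching: primary fermentation (must start by hour 26); packaging (must start by hour 39, minus 3-hour gap → hour 36). The most restrictive is hour 26; with a 5-hour duration, pitching must start by hour 21.
For lautering: pitching (must start by hour 21); conditioning (must start by hour 33); packaging (must start by hour 39). The most restrictive is hour 21; with a 9-hour duration, lautering must start by hour 12.
So lautering can start as early as hour 3 and as late as hour 12, giving 12 − 3 = 9 hours of slack.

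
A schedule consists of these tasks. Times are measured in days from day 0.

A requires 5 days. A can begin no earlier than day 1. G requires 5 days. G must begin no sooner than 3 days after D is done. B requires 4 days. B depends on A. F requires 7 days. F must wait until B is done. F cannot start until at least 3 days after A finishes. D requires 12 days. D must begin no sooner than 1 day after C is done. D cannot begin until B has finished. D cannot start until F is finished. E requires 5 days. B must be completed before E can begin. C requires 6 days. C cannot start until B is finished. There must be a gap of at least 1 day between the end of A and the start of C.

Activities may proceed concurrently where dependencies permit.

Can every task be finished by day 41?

A waits on its own release at day 1, so it starts at day 1 and finishes at 1 + 5 = day 6.
B cannot begin until A (finishes day 6). It runs from day 6 to 6 + 4 = day 10.
For F: B (finishes day 10); A (finishes day 6, plus 3-day gap → day 9). Taking the maximum gives a start of day 10, and it finishes at 10 + 7 = day 17.
After B (finishes day 10), E can start at day 10 and finishes at day 15.
For C: B (finishes day 10); A (finishes day 6, plus 1-day gap → day 7). Taking the maximum gives a start of day 10, and it finishes at 10 + 6 = day 16.
D has to wait for C (finishes day 16, plus 1-day gap → day 17); B (finishes day 10); F (finishes day 17). The latest of these is day 17, so D runs day 17 to 17 + 12 = day 29.
After D (finishes day 29, plus 3-day gap → day 32), G can start at day 32 and finishes at day 37.
Every task is finished by day 37, which is no later than the deadline of 41, so the schedule is feasible.

Yes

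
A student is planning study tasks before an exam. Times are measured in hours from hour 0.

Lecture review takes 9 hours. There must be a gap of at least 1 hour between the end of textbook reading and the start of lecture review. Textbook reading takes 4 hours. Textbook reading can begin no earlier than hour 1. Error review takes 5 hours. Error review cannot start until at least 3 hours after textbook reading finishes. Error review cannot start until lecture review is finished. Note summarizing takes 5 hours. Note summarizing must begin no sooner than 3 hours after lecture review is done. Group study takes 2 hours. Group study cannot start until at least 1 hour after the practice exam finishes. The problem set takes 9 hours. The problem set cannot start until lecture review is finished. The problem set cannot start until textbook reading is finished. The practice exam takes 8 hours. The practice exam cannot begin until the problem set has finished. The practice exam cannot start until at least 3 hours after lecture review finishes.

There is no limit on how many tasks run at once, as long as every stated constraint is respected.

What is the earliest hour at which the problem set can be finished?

24

After its own release at hour 1, textbook reading can start at hour 1 and finishes at hour 5.
Lecture review cannot begin until textbook reading (finishes hour 5, plus 1-hour gap → hour 6). It runs from hour 6 to 6 + 9 = hour 15.
The problem set has to wait for lecture review (finishes hour 15); textbook reading (finishes hour 5). The latest of these is hour 15, so the problem set runs hour 15 to 15 + 9 = hour 24.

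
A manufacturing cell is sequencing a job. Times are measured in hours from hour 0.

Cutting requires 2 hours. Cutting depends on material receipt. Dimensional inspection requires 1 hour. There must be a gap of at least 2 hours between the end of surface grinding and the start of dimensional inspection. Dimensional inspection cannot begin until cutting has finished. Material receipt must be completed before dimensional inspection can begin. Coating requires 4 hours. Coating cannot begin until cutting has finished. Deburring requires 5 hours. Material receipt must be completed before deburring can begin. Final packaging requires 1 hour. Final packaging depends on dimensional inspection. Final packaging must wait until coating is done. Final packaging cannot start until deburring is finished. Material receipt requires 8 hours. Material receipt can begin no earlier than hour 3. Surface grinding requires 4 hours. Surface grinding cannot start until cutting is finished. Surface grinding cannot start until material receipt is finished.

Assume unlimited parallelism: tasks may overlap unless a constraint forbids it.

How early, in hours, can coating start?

13

After its own release at hour 3, material receipt can start at hour 3 and finishes at hour 11.
After material receipt (finishes hour 11), cutting can start at hour 11 and finishes at hour 13.
Coating waits on cutting (finishes hour 13), so the earliest it can start is hour 13.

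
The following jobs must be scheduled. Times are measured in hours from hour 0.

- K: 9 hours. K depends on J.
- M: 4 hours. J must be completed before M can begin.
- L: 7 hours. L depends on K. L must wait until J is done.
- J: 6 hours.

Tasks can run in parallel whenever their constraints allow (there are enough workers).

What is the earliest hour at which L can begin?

J can start immediately at hour 0; it finishes at hour 6.
K waits on J (finishes hour 6), so it starts at hour 6 and finishes at 6 + 9 = hour 15.
L waits on K (finishes hour 15); J (finishes hour 6). The latest of these is hour 15, which is the earliest L can start.

15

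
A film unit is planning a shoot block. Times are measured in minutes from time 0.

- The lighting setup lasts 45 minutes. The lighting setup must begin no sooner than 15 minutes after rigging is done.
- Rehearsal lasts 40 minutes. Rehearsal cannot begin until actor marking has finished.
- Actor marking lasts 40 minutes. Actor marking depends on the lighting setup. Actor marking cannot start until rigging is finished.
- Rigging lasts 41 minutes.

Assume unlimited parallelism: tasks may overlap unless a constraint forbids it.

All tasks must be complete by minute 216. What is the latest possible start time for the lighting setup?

Rehearsal has no dependents, so it just needs to finish by minute 216. Starting by 216 − 40 = minute 176 achieves that.
Actor marking feeds into rehearsal (must start by minute 176); so actor marking must finish by minute 176 and therefore start by minute 136.
Since actor marking (must start by minute 136) depends on it, the lighting setup must finish by minute 136. Backing off its 45-minute duration gives a latest start of minute 91.

91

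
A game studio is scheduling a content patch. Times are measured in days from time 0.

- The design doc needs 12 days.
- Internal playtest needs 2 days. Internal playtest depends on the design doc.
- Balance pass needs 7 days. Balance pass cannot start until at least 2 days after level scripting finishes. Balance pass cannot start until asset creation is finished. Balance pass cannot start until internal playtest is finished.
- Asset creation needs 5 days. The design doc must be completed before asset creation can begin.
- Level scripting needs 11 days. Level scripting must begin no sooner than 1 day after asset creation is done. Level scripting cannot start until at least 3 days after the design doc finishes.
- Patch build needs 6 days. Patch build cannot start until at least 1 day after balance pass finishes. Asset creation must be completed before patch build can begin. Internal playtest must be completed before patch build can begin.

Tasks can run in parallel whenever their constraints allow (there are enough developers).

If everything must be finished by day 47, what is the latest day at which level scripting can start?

Patch build has no dependents, so it just needs to finish by day 47. Starting by 47 − 6 = day 41 achieves that.
Since patch build (must start by day 41, minus 1-day gap → day 40) depends on it, balance pass must finish by day 40. Backing off its 7-day duration gives a latest start of day 33.
Level scripting has to be done before balance pass (must start by day 33, minus 2-day gap → day 31). That means finishing by day 31, i.e. starting by 31 − 11 = day 20.

20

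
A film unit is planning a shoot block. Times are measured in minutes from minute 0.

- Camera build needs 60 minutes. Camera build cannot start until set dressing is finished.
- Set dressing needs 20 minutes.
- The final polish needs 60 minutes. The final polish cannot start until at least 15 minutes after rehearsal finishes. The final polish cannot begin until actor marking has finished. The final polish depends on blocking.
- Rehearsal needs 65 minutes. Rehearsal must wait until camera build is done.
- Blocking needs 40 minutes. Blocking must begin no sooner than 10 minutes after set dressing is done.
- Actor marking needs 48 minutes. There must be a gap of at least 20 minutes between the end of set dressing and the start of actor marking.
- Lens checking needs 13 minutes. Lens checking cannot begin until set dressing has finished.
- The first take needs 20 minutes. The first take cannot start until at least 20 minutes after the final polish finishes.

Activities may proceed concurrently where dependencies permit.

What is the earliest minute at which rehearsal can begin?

Set dressing has no prerequisites, so it starts at minute 0 and finishes at minute 20.
Camera build waits on set dressing (finishes minute 20), so it starts at minute 20 and finishes at 20 + 60 = minute 80.
Rehearsal waits on camera build (finishes minute 80), so the earliest it can start is minute 80.

80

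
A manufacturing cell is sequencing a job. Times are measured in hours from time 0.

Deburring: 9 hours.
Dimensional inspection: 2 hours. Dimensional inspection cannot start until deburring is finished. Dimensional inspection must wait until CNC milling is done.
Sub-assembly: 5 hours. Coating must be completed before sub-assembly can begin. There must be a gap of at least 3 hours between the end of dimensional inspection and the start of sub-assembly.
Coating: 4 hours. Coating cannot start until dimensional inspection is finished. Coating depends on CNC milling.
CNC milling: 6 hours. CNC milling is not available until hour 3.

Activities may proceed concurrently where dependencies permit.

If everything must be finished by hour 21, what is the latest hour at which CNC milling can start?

4

To finish by hour 21, sub-assembly (duration 5) must start no later than hour 16.
Coating feeds into sub-assembly (must start by hour 16); so coating must finish by hour 16 and therefore start by hour 12.
Dimensional inspection feeds coating (must start by hour 12); sub-assembly (must start by hour 16, minus 3-hour gap → hour 13). Taking the minimum, dimensional inspection must finish by hour 12 and start by 12 − 2 = hour 10.
CNC milling feeds dimensional inspection (must start by hour 10); coating (must start by hour 12). Taking the minimum, CNC milling must finish by hour 10 and start by 10 − 6 = hour 4.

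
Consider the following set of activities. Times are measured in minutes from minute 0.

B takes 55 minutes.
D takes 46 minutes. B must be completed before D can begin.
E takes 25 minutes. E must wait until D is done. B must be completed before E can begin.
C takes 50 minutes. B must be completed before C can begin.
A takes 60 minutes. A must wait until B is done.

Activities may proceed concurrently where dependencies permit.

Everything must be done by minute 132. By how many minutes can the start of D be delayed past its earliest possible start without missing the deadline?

6

B has no prerequisites, so it starts at minute 0 and finishes at minute 55.
D waits on B (finishes minute 55), so it starts at minute 55 and finishes at 55 + 46 = minute 101.

Working backward from the deadline:
Nothing follows E; the deadline of minute 132 is its only limit. It must start by 132 − 25 = minute 107.
D must finish before E (must start by minute 107). With a 46-minute duration, D must start by 107 − 46 = minute 61.
So D can start as early as minute 55 and as late as minute 61, giving 61 − 55 = 6 minutes of slack.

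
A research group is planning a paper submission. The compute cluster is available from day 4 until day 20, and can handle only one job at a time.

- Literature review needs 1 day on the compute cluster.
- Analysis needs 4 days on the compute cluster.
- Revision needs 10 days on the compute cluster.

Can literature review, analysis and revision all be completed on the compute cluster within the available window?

The compute cluster window is 20 − 4 = 16 days.
Running back to back, the jobs need 1 + 4 + 10 = 15 days on the compute cluster.
Since 15 ≤ 16, they fit within the window.

Yes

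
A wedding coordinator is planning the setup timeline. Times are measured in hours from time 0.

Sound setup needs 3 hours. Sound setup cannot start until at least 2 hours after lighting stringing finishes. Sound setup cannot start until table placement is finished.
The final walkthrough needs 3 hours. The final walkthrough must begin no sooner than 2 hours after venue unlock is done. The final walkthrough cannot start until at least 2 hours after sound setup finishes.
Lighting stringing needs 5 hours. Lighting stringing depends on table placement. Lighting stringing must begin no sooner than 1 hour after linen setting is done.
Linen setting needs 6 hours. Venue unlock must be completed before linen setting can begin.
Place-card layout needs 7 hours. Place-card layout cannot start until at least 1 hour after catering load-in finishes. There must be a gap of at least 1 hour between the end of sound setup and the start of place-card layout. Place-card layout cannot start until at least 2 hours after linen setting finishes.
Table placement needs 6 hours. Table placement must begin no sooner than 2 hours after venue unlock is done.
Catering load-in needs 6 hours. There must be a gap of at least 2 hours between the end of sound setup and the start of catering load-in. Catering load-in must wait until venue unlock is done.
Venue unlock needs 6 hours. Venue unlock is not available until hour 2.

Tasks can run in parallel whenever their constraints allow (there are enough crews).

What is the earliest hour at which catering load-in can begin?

28

After its own release at hour 2, venue unlock can start at hour 2 and finishes at hour 8.
Linen setting waits on venue unlock (finishes hour 8), so it starts at hour 8 and finishes at 8 + 6 = hour 14.
After venue unlock (finishes hour 8, plus 2-hour gap → hour 10), table placement can start at hour 10 and finishes at hour 16.
Lighting stringing needs all of table placement (finishes hour 16); linen setting (finishes hour 14, plus 1-hour gap → hour 15). That puts its earliest start at hour 16; it finishes at 16 + 5 = hour 21.
Sound setup cannot start until lighting stringing (finishes hour 21, plus 2-hour gap → hour 23); table placement (finishes hour 16). The controlling bound is hour 23, so sound setup finishes at 23 + 3 = hour 26.
Catering load-in waits on sound setup (finishes hour 26, plus 2-hour gap → hour 28); venue unlock (finishes hour 8). The latest of these is hour 28, which is the earliest catering load-in can start.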